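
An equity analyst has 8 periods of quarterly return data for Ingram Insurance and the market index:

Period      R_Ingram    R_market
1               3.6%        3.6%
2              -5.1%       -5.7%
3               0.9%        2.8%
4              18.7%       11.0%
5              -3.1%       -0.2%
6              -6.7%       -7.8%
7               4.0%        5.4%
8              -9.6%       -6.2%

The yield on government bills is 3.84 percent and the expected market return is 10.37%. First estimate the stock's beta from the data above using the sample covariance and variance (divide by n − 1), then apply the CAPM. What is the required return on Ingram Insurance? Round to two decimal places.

12.14%

Mean R_i = (3.6 − 5.1 + 0.9 + 18.7 − 3.1 − 6.7 + 4.0 − 9.6) / 8 = 0.3375%
Mean R_m = (3.6 − 5.7 + 2.8 + 11.0 − 0.2 − 7.8 + 5.4 − 6.2) / 8 = 0.3625%
Σ(R_i − R̄_i)(R_m − R̄_m) = 383.2713  ⇒  Cov = 383.2713 / 7 = 54.7530
Σ(R_m − R̄_m)² = 301.7188  ⇒  Var(R_m) = 301.7188 / 7 = 43.1027
β = Cov / Var(R_m) = 54.7530 / 43.1027 = 1.2703
MRP = 10.37% − 3.84% = 6.53%
E(R) = R_f + β × MRP = 3.84% + 1.2703 × 6.53% = 12.14%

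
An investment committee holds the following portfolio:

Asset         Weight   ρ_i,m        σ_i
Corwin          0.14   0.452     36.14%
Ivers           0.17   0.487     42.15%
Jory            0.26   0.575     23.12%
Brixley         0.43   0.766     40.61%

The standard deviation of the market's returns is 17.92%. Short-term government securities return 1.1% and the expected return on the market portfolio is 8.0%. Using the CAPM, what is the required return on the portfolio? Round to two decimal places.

β_Corwin = 0.452 × 36.14% / 17.92% = 0.9116
β_Ivers = 0.487 × 42.15% / 17.92% = 1.1455
β_Jory = 0.575 × 23.12% / 17.92% = 0.7419
β_Brixley = 0.766 × 40.61% / 17.92% = 1.7359
β_P = Σ w_i β_i = 0.14×0.9116 + 0.17×1.1455 + 0.26×0.7419 + 0.43×1.7359 = 1.2617
MRP = 8.0% − 1.1% = 6.90%
E(R_P) = R_f + β_P × MRP = 1.1% + 1.2617 × 6.9% = 9.81%

9.81%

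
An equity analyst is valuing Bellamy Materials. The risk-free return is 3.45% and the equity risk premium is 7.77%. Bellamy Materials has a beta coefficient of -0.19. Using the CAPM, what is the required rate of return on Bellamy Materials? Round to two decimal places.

E(R) = R_f + β × MRP = 3.45% + -0.19 × 7.77% = 1.97%

1.97%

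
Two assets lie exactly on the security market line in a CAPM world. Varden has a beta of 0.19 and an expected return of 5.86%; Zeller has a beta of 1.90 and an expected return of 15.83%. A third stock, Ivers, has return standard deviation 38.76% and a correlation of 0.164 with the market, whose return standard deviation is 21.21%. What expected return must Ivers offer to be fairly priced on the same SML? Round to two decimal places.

6.50%

MRP = (15.83% − 5.86%) / (1.90 − 0.19) = 5.8304%
R_f = 5.86% − 0.19 × 5.8304% = 4.7522%
β_Ivers = ρ·σ_i/σ_m = 0.164 × 38.76 / 21.21 = 0.2997
E(R_Ivers) = R_f + β × MRP = 4.7522% + 0.2997 × 5.8304% = 6.50%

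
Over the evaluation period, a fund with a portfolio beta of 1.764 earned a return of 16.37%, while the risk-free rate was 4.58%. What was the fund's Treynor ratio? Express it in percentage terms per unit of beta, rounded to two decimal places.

Treynor = (R_P − R_f) / β_P = (16.37% − 4.58%) / 1.7640 = 11.79% / 1.7640 = 6.68%

6.68%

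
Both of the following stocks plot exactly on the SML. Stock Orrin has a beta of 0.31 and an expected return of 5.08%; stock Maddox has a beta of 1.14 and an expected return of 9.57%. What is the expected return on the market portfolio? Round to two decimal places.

8.81%

Both satisfy E(R) = R_f + β·MRP, so the slope of the SML is
MRP = (9.57% − 5.08%) / (1.14 − 0.31) = 4.49% / 0.83 = 5.4096%
R_f = E(R_Orrin) − β_Orrin·MRP = 5.08% − 0.31 × 5.4096% = 3.4030%
E(R_m) = R_f + MRP = 3.4030% + 5.4096% = 8.81%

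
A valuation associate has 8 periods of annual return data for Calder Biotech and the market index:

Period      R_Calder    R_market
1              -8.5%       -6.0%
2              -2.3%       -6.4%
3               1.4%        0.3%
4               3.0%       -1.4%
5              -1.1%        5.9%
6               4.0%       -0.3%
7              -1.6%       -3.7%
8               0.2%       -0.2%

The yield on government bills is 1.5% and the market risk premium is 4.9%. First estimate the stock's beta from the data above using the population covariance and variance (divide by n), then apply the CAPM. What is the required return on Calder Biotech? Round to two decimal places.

Mean R_i = (-8.5 − 2.3 + 1.4 + 3.0 − 1.1 + 4.0 − 1.6 + 0.2) / 8 = -0.6125%
Mean R_m = (-6.0 − 6.4 + 0.3 − 1.4 + 5.9 − 0.3 − 3.7 − 0.2) / 8 = -1.4750%
Σ(R_i − R̄_i)(R_m − R̄_m) = 52.9025  ⇒  Cov = 52.9025 / 8 = 6.6128
Σ(R_m − R̄_m)² = 110.2350  ⇒  Var(R_m) = 110.2350 / 8 = 13.7794
β = Cov / Var(R_m) = 6.6128 / 13.7794 = 0.4799
E(R) = R_f + β × MRP = 1.5% + 0.4799 × 4.9% = 3.85%

3.85%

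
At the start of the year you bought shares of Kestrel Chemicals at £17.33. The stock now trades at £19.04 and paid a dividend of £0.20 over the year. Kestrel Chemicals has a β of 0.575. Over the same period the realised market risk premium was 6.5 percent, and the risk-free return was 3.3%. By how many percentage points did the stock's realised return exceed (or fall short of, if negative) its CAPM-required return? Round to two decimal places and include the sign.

Realised HPR = (P1 + D1 − P0) / P0 = (19.04 + 0.20 − 17.33) / 17.33 = 1.91 / 17.33 = 11.0214%
CAPM required = R_f + β·MRP = 3.3% + 0.575 × 6.5% = 7.0375%
α = realised − required = 11.0214% − 7.0375% = +3.98%

+3.98%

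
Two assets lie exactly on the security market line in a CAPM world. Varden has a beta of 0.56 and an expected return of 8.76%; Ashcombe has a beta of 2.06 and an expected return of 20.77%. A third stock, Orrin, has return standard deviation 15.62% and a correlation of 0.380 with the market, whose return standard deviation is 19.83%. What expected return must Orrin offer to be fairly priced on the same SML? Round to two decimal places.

6.67%

MRP = (20.77% − 8.76%) / (2.06 − 0.56) = 8.0067%
R_f = 8.76% − 0.56 × 8.0067% = 4.2762%
β_Orrin = ρ·σ_i/σ_m = 0.380 × 15.62 / 19.83 = 0.2993
E(R_Orrin) = R_f + β × MRP = 4.2762% + 0.2993 × 8.0067% = 6.67%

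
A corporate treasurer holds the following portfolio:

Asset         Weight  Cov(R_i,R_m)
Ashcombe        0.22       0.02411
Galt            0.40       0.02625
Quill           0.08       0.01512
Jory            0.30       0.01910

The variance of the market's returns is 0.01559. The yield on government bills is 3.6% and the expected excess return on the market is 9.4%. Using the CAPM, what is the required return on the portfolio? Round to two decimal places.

β_Ashcombe = 0.02411 / 0.01559 = 1.5465
β_Galt = 0.02625 / 0.01559 = 1.6838
β_Quill = 0.01512 / 0.01559 = 0.9699
β_Jory = 0.01910 / 0.01559 = 1.2251
β_P = Σ w_i β_i = 0.22×1.5465 + 0.40×1.6838 + 0.08×0.9699 + 0.30×1.2251 = 1.4589
E(R_P) = R_f + β_P × MRP = 3.6% + 1.4589 × 9.4% = 17.31%

17.31%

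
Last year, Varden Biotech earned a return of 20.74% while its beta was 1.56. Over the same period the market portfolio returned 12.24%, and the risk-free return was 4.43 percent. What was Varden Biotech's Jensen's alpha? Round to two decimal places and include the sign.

+4.13%

Market excess return = 12.24% − 4.43% = 7.81%
CAPM benchmark = R_f + β(R_m − R_f) = 4.43% + 1.56 × 7.81% = 16.6136%
α = actual − benchmark = 20.74% − 16.6136% = +4.13%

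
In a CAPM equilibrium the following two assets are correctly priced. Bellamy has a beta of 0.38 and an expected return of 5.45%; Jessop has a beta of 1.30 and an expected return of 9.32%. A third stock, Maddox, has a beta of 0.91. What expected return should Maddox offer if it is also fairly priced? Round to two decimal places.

7.68%

MRP (SML slope) = (9.32% − 5.45%) / (1.30 − 0.38) = 3.87% / 0.92 = 4.2065%
R_f (intercept) = 5.45% − 0.38 × 4.2065% = 3.8515%
E(R_Maddox) = R_f + β × MRP = 3.8515% + 0.91 × 4.2065% = 7.68%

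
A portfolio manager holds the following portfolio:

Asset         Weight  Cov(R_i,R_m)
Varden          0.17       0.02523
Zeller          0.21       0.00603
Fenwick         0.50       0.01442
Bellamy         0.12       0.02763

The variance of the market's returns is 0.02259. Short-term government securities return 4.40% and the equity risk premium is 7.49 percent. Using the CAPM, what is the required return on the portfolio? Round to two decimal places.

9.73%

β_Varden = 0.02523 / 0.02259 = 1.1169
β_Zeller = 0.00603 / 0.02259 = 0.2669
β_Fenwick = 0.01442 / 0.02259 = 0.6383
β_Bellamy = 0.02763 / 0.02259 = 1.2231
β_P = Σ w_i β_i = 0.17×1.1169 + 0.21×0.2669 + 0.50×0.6383 + 0.12×1.2231 = 0.7118
E(R_P) = R_f + β_P × MRP = 4.40% + 0.7118 × 7.49% = 9.73%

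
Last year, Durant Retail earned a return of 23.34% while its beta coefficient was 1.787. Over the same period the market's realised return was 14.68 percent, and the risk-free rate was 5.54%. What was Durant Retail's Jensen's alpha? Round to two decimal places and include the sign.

+1.47%

Market excess return = 14.68% − 5.54% = 9.14%
CAPM benchmark = R_f + β(R_m − R_f) = 5.54% + 1.787 × 9.14% = 21.87318%
α = actual − benchmark = 23.34% − 21.87318% = +1.47%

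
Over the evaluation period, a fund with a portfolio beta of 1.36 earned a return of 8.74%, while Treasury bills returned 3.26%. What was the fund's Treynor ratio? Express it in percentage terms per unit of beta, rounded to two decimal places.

Treynor = (R_P − R_f) / β_P = (8.74% − 3.26%) / 1.3600 = 5.48% / 1.3600 = 4.03%

4.03%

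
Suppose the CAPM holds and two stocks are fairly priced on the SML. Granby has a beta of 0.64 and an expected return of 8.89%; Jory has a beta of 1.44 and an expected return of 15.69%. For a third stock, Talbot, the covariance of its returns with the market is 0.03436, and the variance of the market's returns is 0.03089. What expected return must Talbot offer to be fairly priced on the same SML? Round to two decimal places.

12.90%

MRP = (15.69% − 8.89%) / (1.44 − 0.64) = 8.5000%
R_f = 8.89% − 0.64 × 8.5000% = 3.4500%
β_Talbot = Cov / Var(R_m) = 0.03436 / 0.03089 = 1.1123
E(R_Talbot) = R_f + β × MRP = 3.4500% + 1.1123 × 8.5000% = 12.90%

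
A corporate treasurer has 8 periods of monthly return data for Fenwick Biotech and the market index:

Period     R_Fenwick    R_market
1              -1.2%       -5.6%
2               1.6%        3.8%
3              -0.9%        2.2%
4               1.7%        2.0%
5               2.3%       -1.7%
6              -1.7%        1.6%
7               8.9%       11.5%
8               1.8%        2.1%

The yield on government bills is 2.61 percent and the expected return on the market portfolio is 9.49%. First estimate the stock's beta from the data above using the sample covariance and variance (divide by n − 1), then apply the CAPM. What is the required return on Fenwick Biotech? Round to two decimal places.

Mean R_i = (-1.2 + 1.6 − 0.9 + 1.7 + 2.3 − 1.7 + 8.9 + 1.8) / 8 = 1.5625%
Mean R_m = (-5.6 + 3.8 + 2.2 + 2.0 − 1.7 + 1.6 + 11.5 + 2.1) / 8 = 1.9875%
Σ(R_i − R̄_i)(R_m − R̄_m) = 88.8763  ⇒  Cov = 88.8763 / 7 = 12.6966
Σ(R_m − R̄_m)² = 165.1488  ⇒  Var(R_m) = 165.1488 / 7 = 23.5927
β = Cov / Var(R_m) = 12.6966 / 23.5927 = 0.5382
MRP = 9.49% − 2.61% = 6.88%
E(R) = R_f + β × MRP = 2.61% + 0.5382 × 6.88% = 6.31%

6.31%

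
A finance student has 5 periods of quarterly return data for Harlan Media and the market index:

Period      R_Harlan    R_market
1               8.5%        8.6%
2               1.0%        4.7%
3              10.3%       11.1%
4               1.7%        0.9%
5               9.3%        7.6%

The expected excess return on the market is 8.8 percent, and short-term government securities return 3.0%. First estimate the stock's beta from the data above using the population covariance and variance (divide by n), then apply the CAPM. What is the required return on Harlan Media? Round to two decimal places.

11.85%

Mean R_i = (8.5 + 1.0 + 10.3 + 1.7 + 9.3) / 5 = 6.1600%
Mean R_m = (8.6 + 4.7 + 11.1 + 0.9 + 7.6) / 5 = 6.5800%
Σ(R_i − R̄_i)(R_m − R̄_m) = 61.6760  ⇒  Cov = 61.6760 / 5 = 12.3352
Σ(R_m − R̄_m)² = 61.3480  ⇒  Var(R_m) = 61.3480 / 5 = 12.2696
β = Cov / Var(R_m) = 12.3352 / 12.2696 = 1.0053
E(R) = R_f + β × MRP = 3.0% + 1.0053 × 8.8% = 11.85%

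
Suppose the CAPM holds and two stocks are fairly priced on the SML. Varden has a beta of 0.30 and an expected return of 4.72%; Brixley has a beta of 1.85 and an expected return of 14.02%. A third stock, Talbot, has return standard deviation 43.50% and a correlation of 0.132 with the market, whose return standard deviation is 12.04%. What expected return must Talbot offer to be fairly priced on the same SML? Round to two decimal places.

5.78%

MRP = (14.02% − 4.72%) / (1.85 − 0.30) = 6.0000%
R_f = 4.72% − 0.30 × 6.0000% = 2.9200%
β_Talbot = ρ·σ_i/σ_m = 0.132 × 43.50 / 12.04 = 0.4769
E(R_Talbot) = R_f + β × MRP = 2.9200% + 0.4769 × 6.0000% = 5.78%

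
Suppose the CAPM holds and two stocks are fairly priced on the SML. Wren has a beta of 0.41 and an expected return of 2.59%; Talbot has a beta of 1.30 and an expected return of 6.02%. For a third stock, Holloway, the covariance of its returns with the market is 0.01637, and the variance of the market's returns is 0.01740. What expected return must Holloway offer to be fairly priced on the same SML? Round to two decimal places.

MRP = (6.02% − 2.59%) / (1.30 − 0.41) = 3.8539%
R_f = 2.59% − 0.41 × 3.8539% = 1.0099%
β_Holloway = Cov / Var(R_m) = 0.01637 / 0.01740 = 0.9408
E(R_Holloway) = R_f + β × MRP = 1.0099% + 0.9408 × 3.8539% = 4.64%

4.64%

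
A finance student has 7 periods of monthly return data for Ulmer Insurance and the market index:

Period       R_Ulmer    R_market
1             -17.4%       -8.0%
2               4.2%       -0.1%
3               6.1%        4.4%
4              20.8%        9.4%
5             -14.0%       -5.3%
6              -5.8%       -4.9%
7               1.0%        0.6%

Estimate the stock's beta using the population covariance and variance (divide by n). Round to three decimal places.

2.079

Mean R_i = (-17.4 + 4.2 + 6.1 + 20.8 − 14.0 − 5.8 + 1.0) / 7 = -0.7286%
Mean R_m = (-8.0 − 0.1 + 4.4 + 9.4 − 5.3 − 4.9 + 0.6) / 7 = -0.5571%
Σ(R_i − R̄_i)(R_m − R̄_m) = 461.5186  ⇒  Cov = 461.5186 / 7 = 65.9312
Σ(R_m − R̄_m)² = 222.0171  ⇒  Var(R_m) = 222.0171 / 7 = 31.7167
β = Cov / Var(R_m) = 65.9312 / 31.7167 = 2.0788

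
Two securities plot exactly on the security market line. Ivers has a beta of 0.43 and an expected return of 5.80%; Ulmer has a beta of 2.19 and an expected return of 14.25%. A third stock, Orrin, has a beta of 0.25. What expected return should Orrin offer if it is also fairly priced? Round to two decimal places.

MRP (SML slope) = (14.25% − 5.80%) / (2.19 − 0.43) = 8.45% / 1.76 = 4.8011%
R_f (intercept) = 5.80% − 0.43 × 4.8011% = 3.7355%
E(R_Orrin) = R_f + β × MRP = 3.7355% + 0.25 × 4.8011% = 4.94%

4.94%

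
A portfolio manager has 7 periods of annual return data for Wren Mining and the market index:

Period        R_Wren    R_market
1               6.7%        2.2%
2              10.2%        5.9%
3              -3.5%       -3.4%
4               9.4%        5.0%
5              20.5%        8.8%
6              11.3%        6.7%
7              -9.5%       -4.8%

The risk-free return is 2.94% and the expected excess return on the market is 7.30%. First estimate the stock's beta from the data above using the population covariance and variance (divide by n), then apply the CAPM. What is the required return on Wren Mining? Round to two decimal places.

16.63%

Mean R_i = (6.7 + 10.2 − 3.5 + 9.4 + 20.5 + 11.3 − 9.5) / 7 = 6.4429%
Mean R_m = (2.2 + 5.9 − 3.4 + 5.0 + 8.8 + 6.7 − 4.8) / 7 = 2.9143%
Σ(R_i − R̄_i)(R_m − R̄_m) = 304.0957  ⇒  Cov = 304.0957 / 7 = 43.4422
Σ(R_m − R̄_m)² = 162.1286  ⇒  Var(R_m) = 162.1286 / 7 = 23.1612
β = Cov / Var(R_m) = 43.4422 / 23.1612 = 1.8756
E(R) = R_f + β × MRP = 2.94% + 1.8756 × 7.30% = 16.63%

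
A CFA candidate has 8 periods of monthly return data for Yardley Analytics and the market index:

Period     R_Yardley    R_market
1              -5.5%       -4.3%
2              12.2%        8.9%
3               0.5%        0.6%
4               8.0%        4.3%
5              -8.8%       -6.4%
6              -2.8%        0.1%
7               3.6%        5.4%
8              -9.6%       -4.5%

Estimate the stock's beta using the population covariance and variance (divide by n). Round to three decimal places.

1.400

Mean R_i = (-5.5 + 12.2 + 0.5 + 8.0 − 8.8 − 2.8 + 3.6 − 9.6) / 8 = -0.3000%
Mean R_m = (-4.3 + 8.9 + 0.6 + 4.3 − 6.4 + 0.1 + 5.4 − 4.5) / 8 = 0.5125%
Σ(R_i − R̄_i)(R_m − R̄_m) = 286.8400  ⇒  Cov = 286.8400 / 8 = 35.8550
Σ(R_m − R̄_m)² = 204.8288  ⇒  Var(R_m) = 204.8288 / 8 = 25.6036
β = Cov / Var(R_m) = 35.8550 / 25.6036 = 1.4004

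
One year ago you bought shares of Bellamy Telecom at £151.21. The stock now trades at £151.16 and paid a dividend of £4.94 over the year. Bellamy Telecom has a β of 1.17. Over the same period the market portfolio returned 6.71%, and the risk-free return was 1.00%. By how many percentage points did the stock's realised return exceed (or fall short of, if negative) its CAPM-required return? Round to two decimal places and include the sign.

-4.45%

Realised HPR = (P1 + D1 − P0) / P0 = (151.16 + 4.94 − 151.21) / 151.21 = 4.89 / 151.21 = 3.2339%
MRP = 6.71% − 1.00% = 5.71%
CAPM required = R_f + β·MRP = 1.00% + 1.17 × 5.71% = 7.6807%
α = realised − required = 3.2339% − 7.6807% = -4.45%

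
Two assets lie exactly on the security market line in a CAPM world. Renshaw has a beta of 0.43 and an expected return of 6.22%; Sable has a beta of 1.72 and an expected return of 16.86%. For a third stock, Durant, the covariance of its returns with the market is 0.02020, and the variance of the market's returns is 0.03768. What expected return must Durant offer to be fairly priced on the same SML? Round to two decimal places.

MRP = (16.86% − 6.22%) / (1.72 − 0.43) = 8.2481%
R_f = 6.22% − 0.43 × 8.2481% = 2.6733%
β_Durant = Cov / Var(R_m) = 0.02020 / 0.03768 = 0.5361
E(R_Durant) = R_f + β × MRP = 2.6733% + 0.5361 × 8.2481% = 7.10%

7.10%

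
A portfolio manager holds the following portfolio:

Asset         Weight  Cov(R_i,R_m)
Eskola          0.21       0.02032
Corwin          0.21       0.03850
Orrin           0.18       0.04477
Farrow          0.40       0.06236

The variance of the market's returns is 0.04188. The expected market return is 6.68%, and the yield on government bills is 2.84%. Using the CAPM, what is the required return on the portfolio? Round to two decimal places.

β_Eskola = 0.02032 / 0.04188 = 0.4852
β_Corwin = 0.03850 / 0.04188 = 0.9193
β_Orrin = 0.04477 / 0.04188 = 1.0690
β_Farrow = 0.06236 / 0.04188 = 1.4890
β_P = Σ w_i β_i = 0.21×0.4852 + 0.21×0.9193 + 0.18×1.0690 + 0.40×1.4890 = 1.0830
MRP = 6.68% − 2.84% = 3.84%
E(R_P) = R_f + β_P × MRP = 2.84% + 1.0830 × 3.84% = 7.00%

7.00%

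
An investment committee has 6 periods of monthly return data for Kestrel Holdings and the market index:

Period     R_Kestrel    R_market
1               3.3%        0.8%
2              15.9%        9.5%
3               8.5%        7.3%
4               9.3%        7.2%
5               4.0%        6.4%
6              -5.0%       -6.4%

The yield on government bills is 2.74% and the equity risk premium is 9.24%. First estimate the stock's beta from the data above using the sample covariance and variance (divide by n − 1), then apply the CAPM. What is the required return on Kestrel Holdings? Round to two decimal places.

12.83%

Mean R_i = (3.3 + 15.9 + 8.5 + 9.3 + 4.0 − 5.0) / 6 = 6.0000%
Mean R_m = (0.8 + 9.5 + 7.3 + 7.2 + 6.4 − 6.4) / 6 = 4.1333%
Σ(R_i − R̄_i)(R_m − R̄_m) = 191.5000  ⇒  Cov = 191.5000 / 5 = 38.3000
Σ(R_m − R̄_m)² = 175.4333  ⇒  Var(R_m) = 175.4333 / 5 = 35.0867
β = Cov / Var(R_m) = 38.3000 / 35.0867 = 1.0916
E(R) = R_f + β × MRP = 2.74% + 1.0916 × 9.24% = 12.83%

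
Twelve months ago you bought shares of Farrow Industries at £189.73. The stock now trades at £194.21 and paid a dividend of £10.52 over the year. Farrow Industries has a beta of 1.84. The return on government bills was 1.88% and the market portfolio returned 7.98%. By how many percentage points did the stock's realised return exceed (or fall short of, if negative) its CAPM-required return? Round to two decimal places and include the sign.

Realised HPR = (P1 + D1 − P0) / P0 = (194.21 + 10.52 − 189.73) / 189.73 = 15.00 / 189.73 = 7.9060%
MRP = 7.98% − 1.88% = 6.10%
CAPM required = R_f + β·MRP = 1.88% + 1.84 × 6.10% = 13.1040%
α = realised − required = 7.9060% − 13.1040% = -5.20%

-5.20%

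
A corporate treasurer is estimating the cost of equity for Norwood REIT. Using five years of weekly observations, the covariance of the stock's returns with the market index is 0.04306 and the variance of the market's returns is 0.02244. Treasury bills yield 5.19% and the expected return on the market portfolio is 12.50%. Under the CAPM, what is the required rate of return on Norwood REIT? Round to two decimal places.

19.22%

β = Cov(R_i, R_m) / Var(R_m) = 0.04306 / 0.02244 = 1.9189
MRP = 12.50% − 5.19% = 7.31%
E(R) = R_f + β × MRP = 5.19% + 1.9189 × 7.31% = 19.22%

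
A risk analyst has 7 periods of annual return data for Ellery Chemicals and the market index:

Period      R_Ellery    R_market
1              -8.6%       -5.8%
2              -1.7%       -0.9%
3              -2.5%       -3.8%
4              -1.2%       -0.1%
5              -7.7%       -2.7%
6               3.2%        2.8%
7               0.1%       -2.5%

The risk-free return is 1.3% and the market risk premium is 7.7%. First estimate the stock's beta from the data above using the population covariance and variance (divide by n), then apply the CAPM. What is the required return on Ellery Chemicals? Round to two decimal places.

Mean R_i = (-8.6 − 1.7 − 2.5 − 1.2 − 7.7 + 3.2 + 0.1) / 7 = -2.6286%
Mean R_m = (-5.8 − 0.9 − 3.8 − 0.1 − 2.7 + 2.8 − 2.5) / 7 = -1.8571%
Σ(R_i − R̄_i)(R_m − R̄_m) = 56.3586  ⇒  Cov = 56.3586 / 7 = 8.0512
Σ(R_m − R̄_m)² = 46.1371  ⇒  Var(R_m) = 46.1371 / 7 = 6.5910
β = Cov / Var(R_m) = 8.0512 / 6.5910 = 1.2215
E(R) = R_f + β × MRP = 1.3% + 1.2215 × 7.7% = 10.71%

10.71%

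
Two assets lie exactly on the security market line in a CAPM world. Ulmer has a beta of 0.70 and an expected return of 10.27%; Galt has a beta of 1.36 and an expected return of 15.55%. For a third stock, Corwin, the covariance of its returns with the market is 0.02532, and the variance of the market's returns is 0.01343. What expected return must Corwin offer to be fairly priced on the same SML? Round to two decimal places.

MRP = (15.55% − 10.27%) / (1.36 − 0.70) = 8.0000%
R_f = 10.27% − 0.70 × 8.0000% = 4.6700%
β_Corwin = Cov / Var(R_m) = 0.02532 / 0.01343 = 1.8853
E(R_Corwin) = R_f + β × MRP = 4.6700% + 1.8853 × 8.0000% = 19.75%

19.75%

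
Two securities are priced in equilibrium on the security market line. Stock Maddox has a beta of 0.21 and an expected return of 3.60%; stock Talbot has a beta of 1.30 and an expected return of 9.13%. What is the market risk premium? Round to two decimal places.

5.07%

Both satisfy E(R) = R_f + β·MRP, so the slope of the SML is
MRP = (9.13% − 3.60%) / (1.30 − 0.21) = 5.53% / 1.09 = 5.0734%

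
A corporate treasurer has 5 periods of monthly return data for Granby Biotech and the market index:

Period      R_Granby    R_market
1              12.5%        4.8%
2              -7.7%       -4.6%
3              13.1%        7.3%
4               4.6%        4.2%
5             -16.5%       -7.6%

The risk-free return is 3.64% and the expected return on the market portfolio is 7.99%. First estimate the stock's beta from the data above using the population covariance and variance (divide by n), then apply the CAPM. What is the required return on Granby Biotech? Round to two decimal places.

12.13%

Mean R_i = (12.5 − 7.7 + 13.1 + 4.6 − 16.5) / 5 = 1.2000%
Mean R_m = (4.8 − 4.6 + 7.3 + 4.2 − 7.6) / 5 = 0.8200%
Σ(R_i − R̄_i)(R_m − R̄_m) = 330.8500  ⇒  Cov = 330.8500 / 5 = 66.1700
Σ(R_m − R̄_m)² = 169.5280  ⇒  Var(R_m) = 169.5280 / 5 = 33.9056
β = Cov / Var(R_m) = 66.1700 / 33.9056 = 1.9516
MRP = 7.99% − 3.64% = 4.35%
E(R) = R_f + β × MRP = 3.64% + 1.9516 × 4.35% = 12.13%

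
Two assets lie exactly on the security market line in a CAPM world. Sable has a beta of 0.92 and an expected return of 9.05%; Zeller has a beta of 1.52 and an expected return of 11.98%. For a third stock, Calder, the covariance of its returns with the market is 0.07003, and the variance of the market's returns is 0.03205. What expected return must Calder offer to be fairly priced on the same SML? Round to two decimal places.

15.23%

MRP = (11.98% − 9.05%) / (1.52 − 0.92) = 4.8833%
R_f = 9.05% − 0.92 × 4.8833% = 4.5574%
β_Calder = Cov / Var(R_m) = 0.07003 / 0.03205 = 2.1850
E(R_Calder) = R_f + β × MRP = 4.5574% + 2.1850 × 4.8833% = 15.23%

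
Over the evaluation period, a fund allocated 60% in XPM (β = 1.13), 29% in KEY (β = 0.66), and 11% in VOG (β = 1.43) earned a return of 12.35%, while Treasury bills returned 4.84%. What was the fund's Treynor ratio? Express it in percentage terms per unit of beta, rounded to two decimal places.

β_P = 0.60×1.13 + 0.29×0.66 + 0.11×1.43 = 1.0267
Treynor = (R_P − R_f) / β_P = (12.35% − 4.84%) / 1.0267 = 7.51% / 1.0267 = 7.31%

7.31%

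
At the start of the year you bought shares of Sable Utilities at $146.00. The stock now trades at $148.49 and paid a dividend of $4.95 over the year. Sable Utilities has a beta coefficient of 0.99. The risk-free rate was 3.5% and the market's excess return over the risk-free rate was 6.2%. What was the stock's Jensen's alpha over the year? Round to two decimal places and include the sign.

-4.54%

Realised HPR = (P1 + D1 − P0) / P0 = (148.49 + 4.95 − 146.00) / 146.00 = 7.44 / 146.00 = 5.0959%
CAPM required = R_f + β·MRP = 3.5% + 0.99 × 6.2% = 9.6380%
α = realised − required = 5.0959% − 9.6380% = -4.54%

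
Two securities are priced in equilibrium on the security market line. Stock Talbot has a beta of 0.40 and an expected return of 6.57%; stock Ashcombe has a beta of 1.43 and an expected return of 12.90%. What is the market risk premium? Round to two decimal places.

6.15%

Both satisfy E(R) = R_f + β·MRP, so the slope of the SML is
MRP = (12.90% − 6.57%) / (1.43 − 0.40) = 6.33% / 1.03 = 6.1456%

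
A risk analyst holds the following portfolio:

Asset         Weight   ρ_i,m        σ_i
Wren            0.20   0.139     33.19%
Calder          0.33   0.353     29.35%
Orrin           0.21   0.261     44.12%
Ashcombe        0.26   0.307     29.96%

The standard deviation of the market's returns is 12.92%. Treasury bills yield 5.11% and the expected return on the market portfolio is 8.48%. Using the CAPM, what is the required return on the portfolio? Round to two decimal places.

7.50%

β_Wren = 0.139 × 33.19% / 12.92% = 0.3571
β_Calder = 0.353 × 29.35% / 12.92% = 0.8019
β_Orrin = 0.261 × 44.12% / 12.92% = 0.8913
β_Ashcombe = 0.307 × 29.96% / 12.92% = 0.7119
β_P = Σ w_i β_i = 0.20×0.3571 + 0.33×0.8019 + 0.21×0.8913 + 0.26×0.7119 = 0.7083
MRP = 8.48% − 5.11% = 3.37%
E(R_P) = R_f + β_P × MRP = 5.11% + 0.7083 × 3.37% = 7.50%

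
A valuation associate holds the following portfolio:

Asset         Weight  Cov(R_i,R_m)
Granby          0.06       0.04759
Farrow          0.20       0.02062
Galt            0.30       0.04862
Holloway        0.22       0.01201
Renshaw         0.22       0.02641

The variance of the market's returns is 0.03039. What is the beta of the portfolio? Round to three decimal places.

β_Granby = 0.04759 / 0.03039 = 1.5660
β_Farrow = 0.02062 / 0.03039 = 0.6785
β_Galt = 0.04862 / 0.03039 = 1.5999
β_Holloway = 0.01201 / 0.03039 = 0.3952
β_Renshaw = 0.02641 / 0.03039 = 0.8690
β_P = Σ w_i β_i = 0.06×1.5660 + 0.20×0.6785 + 0.30×1.5999 + 0.22×0.3952 + 0.22×0.8690 = 0.9878

0.988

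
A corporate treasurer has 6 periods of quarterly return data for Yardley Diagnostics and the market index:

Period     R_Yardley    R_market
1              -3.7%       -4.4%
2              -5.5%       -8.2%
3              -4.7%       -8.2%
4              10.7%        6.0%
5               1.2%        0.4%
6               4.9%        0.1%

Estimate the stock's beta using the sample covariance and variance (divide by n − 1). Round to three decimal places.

1.103

Mean R_i = (-3.7 − 5.5 − 4.7 + 10.7 + 1.2 + 4.9) / 6 = 0.4833%
Mean R_m = (-4.4 − 8.2 − 8.2 + 6.0 + 0.4 + 0.1) / 6 = -2.3833%
Σ(R_i − R̄_i)(R_m − R̄_m) = 172.0017  ⇒  Cov = 172.0017 / 5 = 34.4003
Σ(R_m − R̄_m)² = 155.9283  ⇒  Var(R_m) = 155.9283 / 5 = 31.1857
β = Cov / Var(R_m) = 34.4003 / 31.1857 = 1.1031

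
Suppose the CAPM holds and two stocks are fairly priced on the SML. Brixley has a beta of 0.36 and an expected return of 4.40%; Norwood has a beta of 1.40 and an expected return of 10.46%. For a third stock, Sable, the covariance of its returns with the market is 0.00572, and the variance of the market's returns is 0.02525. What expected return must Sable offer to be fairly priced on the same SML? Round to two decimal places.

MRP = (10.46% − 4.40%) / (1.40 − 0.36) = 5.8269%
R_f = 4.40% − 0.36 × 5.8269% = 2.3023%
β_Sable = Cov / Var(R_m) = 0.00572 / 0.02525 = 0.2265
E(R_Sable) = R_f + β × MRP = 2.3023% + 0.2265 × 5.8269% = 3.62%

3.62%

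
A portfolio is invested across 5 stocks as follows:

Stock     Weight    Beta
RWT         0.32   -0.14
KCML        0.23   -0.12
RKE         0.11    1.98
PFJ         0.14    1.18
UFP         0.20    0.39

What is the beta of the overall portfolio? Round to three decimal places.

β_P = Σ w_i β_i = 0.32×-0.14 + 0.23×-0.12 + 0.11×1.98 + 0.14×1.18 + 0.20×0.39 = 0.3886

0.389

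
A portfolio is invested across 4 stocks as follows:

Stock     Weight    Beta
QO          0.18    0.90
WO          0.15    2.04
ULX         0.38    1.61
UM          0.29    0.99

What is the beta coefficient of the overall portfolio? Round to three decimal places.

β_P = Σ w_i β_i = 0.18×0.90 + 0.15×2.04 + 0.38×1.61 + 0.29×0.99 = 1.3669

1.367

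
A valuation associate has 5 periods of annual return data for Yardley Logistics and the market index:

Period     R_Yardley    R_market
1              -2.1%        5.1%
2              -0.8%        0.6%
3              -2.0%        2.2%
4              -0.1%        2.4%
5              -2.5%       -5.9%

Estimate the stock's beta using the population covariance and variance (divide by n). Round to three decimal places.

Mean R_i = (-2.1 − 0.8 − 2.0 − 0.1 − 2.5) / 5 = -1.5000%
Mean R_m = (5.1 + 0.6 + 2.2 + 2.4 − 5.9) / 5 = 0.8800%
Σ(R_i − R̄_i)(R_m − R̄_m) = 5.5200  ⇒  Cov = 5.5200 / 5 = 1.1040
Σ(R_m − R̄_m)² = 67.9080  ⇒  Var(R_m) = 67.9080 / 5 = 13.5816
β = Cov / Var(R_m) = 1.1040 / 13.5816 = 0.0813

0.081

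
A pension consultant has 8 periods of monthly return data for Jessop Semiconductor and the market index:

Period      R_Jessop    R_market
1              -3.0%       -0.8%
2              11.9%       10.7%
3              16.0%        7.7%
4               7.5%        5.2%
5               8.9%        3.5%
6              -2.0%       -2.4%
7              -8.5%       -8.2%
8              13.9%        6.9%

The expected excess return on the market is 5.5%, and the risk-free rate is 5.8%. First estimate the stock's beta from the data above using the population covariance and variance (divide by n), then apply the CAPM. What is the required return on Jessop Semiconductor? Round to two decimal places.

13.27%

Mean R_i = (-3.0 + 11.9 + 16.0 + 7.5 + 8.9 − 2.0 − 8.5 + 13.9) / 8 = 5.5875%
Mean R_m = (-0.8 + 10.7 + 7.7 + 5.2 + 3.5 − 2.4 − 8.2 + 6.9) / 8 = 2.8250%
Σ(R_i − R̄_i)(R_m − R̄_m) = 367.2125  ⇒  Cov = 367.2125 / 8 = 45.9016
Σ(R_m − R̄_m)² = 270.4750  ⇒  Var(R_m) = 270.4750 / 8 = 33.8094
β = Cov / Var(R_m) = 45.9016 / 33.8094 = 1.3577
E(R) = R_f + β × MRP = 5.8% + 1.3577 × 5.5% = 13.27%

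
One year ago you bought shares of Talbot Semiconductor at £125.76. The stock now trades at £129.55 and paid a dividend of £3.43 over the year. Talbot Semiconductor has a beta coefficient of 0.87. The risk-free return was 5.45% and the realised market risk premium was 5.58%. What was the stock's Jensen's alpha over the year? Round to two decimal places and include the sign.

-4.56%

Realised HPR = (P1 + D1 − P0) / P0 = (129.55 + 3.43 − 125.76) / 125.76 = 7.22 / 125.76 = 5.7411%
CAPM required = R_f + β·MRP = 5.45% + 0.87 × 5.58% = 10.3046%
α = realised − required = 5.7411% − 10.3046% = -4.56%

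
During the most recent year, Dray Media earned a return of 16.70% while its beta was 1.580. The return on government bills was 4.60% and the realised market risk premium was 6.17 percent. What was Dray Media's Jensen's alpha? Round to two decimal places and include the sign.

CAPM benchmark = R_f + β(R_m − R_f) = 4.60% + 1.580 × 6.17% = 14.34860%
α = actual − benchmark = 16.70% − 14.34860% = +2.35%

+2.35%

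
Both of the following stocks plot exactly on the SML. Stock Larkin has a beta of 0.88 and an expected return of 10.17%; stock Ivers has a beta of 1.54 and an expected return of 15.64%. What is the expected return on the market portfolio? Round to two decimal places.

Both satisfy E(R) = R_f + β·MRP, so the slope of the SML is
MRP = (15.64% − 10.17%) / (1.54 − 0.88) = 5.47% / 0.66 = 8.2879%
R_f = E(R_Larkin) − β_Larkin·MRP = 10.17% − 0.88 × 8.2879% = 2.8766%
E(R_m) = R_f + MRP = 2.8766% + 8.2879% = 11.16%

11.16%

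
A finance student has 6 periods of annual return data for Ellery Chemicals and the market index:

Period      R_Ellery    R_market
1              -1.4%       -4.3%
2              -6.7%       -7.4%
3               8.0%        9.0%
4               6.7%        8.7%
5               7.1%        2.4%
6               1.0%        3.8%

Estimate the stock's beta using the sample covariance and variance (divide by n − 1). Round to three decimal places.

Mean R_i = (-1.4 − 6.7 + 8.0 + 6.7 + 7.1 + 1.0) / 6 = 2.4500%
Mean R_m = (-4.3 − 7.4 + 9.0 + 8.7 + 2.4 + 3.8) / 6 = 2.0333%
Σ(R_i − R̄_i)(R_m − R̄_m) = 176.8400  ⇒  Cov = 176.8400 / 5 = 35.3680
Σ(R_m − R̄_m)² = 225.3333  ⇒  Var(R_m) = 225.3333 / 5 = 45.0667
β = Cov / Var(R_m) = 35.3680 / 45.0667 = 0.7848

0.785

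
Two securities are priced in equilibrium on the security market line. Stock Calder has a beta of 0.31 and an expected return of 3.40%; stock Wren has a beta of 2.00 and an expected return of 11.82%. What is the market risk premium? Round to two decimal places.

Both satisfy E(R) = R_f + β·MRP, so the slope of the SML is
MRP = (11.82% − 3.40%) / (2.00 − 0.31) = 8.42% / 1.69 = 4.9822%

4.98%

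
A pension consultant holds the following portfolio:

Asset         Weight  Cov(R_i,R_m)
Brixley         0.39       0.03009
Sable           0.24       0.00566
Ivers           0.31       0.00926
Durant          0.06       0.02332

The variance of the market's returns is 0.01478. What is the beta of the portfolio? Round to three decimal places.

β_Brixley = 0.03009 / 0.01478 = 2.0359
β_Sable = 0.00566 / 0.01478 = 0.3829
β_Ivers = 0.00926 / 0.01478 = 0.6265
β_Durant = 0.02332 / 0.01478 = 1.5778
β_P = Σ w_i β_i = 0.39×2.0359 + 0.24×0.3829 + 0.31×0.6265 + 0.06×1.5778 = 1.1748

1.175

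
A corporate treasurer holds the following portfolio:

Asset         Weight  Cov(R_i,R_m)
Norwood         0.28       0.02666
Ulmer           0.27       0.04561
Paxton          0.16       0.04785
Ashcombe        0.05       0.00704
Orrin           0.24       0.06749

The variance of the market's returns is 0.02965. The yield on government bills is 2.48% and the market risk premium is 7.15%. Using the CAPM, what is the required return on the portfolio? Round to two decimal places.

13.09%

β_Norwood = 0.02666 / 0.02965 = 0.8992
β_Ulmer = 0.04561 / 0.02965 = 1.5383
β_Paxton = 0.04785 / 0.02965 = 1.6138
β_Ashcombe = 0.00704 / 0.02965 = 0.2374
β_Orrin = 0.06749 / 0.02965 = 2.2762
β_P = Σ w_i β_i = 0.28×0.8992 + 0.27×1.5383 + 0.16×1.6138 + 0.05×0.2374 + 0.24×2.2762 = 1.4835
E(R_P) = R_f + β_P × MRP = 2.48% + 1.4835 × 7.15% = 13.09%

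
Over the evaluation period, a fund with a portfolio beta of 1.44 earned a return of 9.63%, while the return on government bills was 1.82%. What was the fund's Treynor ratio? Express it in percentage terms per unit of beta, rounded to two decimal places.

Treynor = (R_P − R_f) / β_P = (9.63% − 1.82%) / 1.4400 = 7.81% / 1.4400 = 5.42%

5.42%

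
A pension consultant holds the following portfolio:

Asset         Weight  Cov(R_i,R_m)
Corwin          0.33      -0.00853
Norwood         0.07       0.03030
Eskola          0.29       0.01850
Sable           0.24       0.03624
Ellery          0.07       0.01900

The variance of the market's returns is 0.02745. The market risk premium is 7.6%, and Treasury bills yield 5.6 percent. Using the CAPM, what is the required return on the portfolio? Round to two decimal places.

9.67%

β_Corwin = -0.00853 / 0.02745 = -0.3107
β_Norwood = 0.03030 / 0.02745 = 1.1038
β_Eskola = 0.01850 / 0.02745 = 0.6740
β_Sable = 0.03624 / 0.02745 = 1.3202
β_Ellery = 0.01900 / 0.02745 = 0.6922
β_P = Σ w_i β_i = 0.33×-0.3107 + 0.07×1.1038 + 0.29×0.6740 + 0.24×1.3202 + 0.07×0.6922 = 0.5355
E(R_P) = R_f + β_P × MRP = 5.6% + 0.5355 × 7.6% = 9.67%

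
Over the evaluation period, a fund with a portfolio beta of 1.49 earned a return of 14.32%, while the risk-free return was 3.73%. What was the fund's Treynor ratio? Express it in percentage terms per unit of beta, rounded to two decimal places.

Treynor = (R_P − R_f) / β_P = (14.32% − 3.73%) / 1.4900 = 10.59% / 1.4900 = 7.11%

7.11%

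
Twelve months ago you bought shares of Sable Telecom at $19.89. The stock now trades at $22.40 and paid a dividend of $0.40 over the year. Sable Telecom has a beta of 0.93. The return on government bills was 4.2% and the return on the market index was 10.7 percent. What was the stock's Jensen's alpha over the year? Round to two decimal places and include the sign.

Realised HPR = (P1 + D1 − P0) / P0 = (22.40 + 0.40 − 19.89) / 19.89 = 2.91 / 19.89 = 14.6305%
MRP = 10.7% − 4.2% = 6.50%
CAPM required = R_f + β·MRP = 4.2% + 0.93 × 6.5% = 10.2450%
α = realised − required = 14.6305% − 10.2450% = +4.39%

+4.39%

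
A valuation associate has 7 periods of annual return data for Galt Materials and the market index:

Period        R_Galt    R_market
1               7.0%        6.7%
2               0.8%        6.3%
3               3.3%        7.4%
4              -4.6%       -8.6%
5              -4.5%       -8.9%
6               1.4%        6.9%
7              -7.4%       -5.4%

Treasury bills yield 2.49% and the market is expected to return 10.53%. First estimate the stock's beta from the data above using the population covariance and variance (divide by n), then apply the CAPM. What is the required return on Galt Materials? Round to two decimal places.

7.06%

Mean R_i = (7.0 + 0.8 + 3.3 − 4.6 − 4.5 + 1.4 − 7.4) / 7 = -0.5714%
Mean R_m = (6.7 + 6.3 + 7.4 − 8.6 − 8.9 + 6.9 − 5.4) / 7 = 0.6286%
Σ(R_i − R̄_i)(R_m − R̄_m) = 208.1043  ⇒  Cov = 208.1043 / 7 = 29.7292
Σ(R_m − R̄_m)² = 366.5143  ⇒  Var(R_m) = 366.5143 / 7 = 52.3592
β = Cov / Var(R_m) = 29.7292 / 52.3592 = 0.5678
MRP = 10.53% − 2.49% = 8.04%
E(R) = R_f + β × MRP = 2.49% + 0.5678 × 8.04% = 7.06%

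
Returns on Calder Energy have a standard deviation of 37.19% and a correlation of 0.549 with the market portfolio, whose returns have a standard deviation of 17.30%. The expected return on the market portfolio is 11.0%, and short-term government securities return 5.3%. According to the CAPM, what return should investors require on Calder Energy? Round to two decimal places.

12.03%

β = ρ × σ_i / σ_m = 0.549 × 37.19% / 17.30% = 1.1802
MRP = 11.0% − 5.3% = 5.70%
E(R) = 5.3% + 1.1802 × 5.7% = 12.03%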